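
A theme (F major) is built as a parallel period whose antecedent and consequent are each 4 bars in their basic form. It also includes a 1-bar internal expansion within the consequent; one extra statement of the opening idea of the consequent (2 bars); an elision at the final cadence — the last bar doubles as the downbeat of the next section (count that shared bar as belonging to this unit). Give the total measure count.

Basic parallel period: 4 + 4 = 8 bars.
8 (basic form) + 1 (internal expansion) + 2 (extra statement) = 11.
The elision shares a bar with the next section but does not change this unit's count.

11 measures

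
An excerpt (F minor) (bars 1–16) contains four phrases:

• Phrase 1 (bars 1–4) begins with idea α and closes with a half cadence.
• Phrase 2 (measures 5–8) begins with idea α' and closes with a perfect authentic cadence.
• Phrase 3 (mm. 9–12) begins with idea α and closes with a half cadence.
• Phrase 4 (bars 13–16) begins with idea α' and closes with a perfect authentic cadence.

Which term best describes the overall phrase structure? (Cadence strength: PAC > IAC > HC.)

The cadence pattern HC–PAC–HC–PAC is weak–strong twice, and phrases 3–4 restate phrases 1–2: a period heard twice, not a double period (which would end weakly at phrase 2).

repeated period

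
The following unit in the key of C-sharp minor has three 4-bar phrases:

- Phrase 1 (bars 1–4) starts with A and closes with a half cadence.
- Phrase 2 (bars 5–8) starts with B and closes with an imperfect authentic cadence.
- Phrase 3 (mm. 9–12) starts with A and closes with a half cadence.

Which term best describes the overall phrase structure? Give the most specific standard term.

The final phrase closes with a half cadence, which is not stronger than the preceding imperfect authentic cadence; the 3 phrases lack an overall antecedent–consequent design and so form a phrase group.

phrase group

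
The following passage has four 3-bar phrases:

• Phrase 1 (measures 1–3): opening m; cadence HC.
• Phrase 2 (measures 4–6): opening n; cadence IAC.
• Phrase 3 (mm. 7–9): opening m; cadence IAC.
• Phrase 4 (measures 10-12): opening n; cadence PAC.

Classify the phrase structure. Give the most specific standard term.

parallel double period

Four phrases in two halves: the first half (bars 1–6) ends with an imperfect authentic cadence, the second (mm. 7-12) with a perfect authentic cadence — a large antecedent–consequent pair, i.e. a double period.
Phrase 3 begins with the same material as phrase 1, making it parallel.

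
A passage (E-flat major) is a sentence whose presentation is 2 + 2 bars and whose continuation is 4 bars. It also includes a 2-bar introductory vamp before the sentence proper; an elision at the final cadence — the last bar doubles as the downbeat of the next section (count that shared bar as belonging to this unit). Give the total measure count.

Basic sentence: 2 + 2 + 4 = 8 bars.
8 (basic form) + 2 (introduction) = 10.
The elision shares a bar with the next section but does not change this unit's count.

10 measures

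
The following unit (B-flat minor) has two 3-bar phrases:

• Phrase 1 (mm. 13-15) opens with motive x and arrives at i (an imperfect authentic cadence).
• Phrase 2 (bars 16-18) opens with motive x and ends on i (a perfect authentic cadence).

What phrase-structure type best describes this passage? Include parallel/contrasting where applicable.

Phrase 1 ends with an imperfect authentic cadence (weaker) and phrase 2 with a perfect authentic cadence (stronger): antecedent + consequent = a period.
The two phrases open with the same material (x / x), so the period is parallel.

parallel period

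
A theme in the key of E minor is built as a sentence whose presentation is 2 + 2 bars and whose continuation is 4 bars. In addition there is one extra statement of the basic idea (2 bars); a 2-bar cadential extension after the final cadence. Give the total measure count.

Basic sentence: 2 + 2 + 4 = 8 bars.
8 (basic form) + 2 (extra statement) + 2 (cadential extension) = 12.

12 measures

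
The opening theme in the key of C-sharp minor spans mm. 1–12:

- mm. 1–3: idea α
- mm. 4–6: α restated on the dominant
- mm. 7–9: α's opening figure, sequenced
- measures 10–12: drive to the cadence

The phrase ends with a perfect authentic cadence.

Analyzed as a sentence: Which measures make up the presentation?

measures 1–6

The presentation of a sentence is the basic idea (measures 1–3) plus its repetition (mm. 4–6); the presentation is therefore mm. 1–6.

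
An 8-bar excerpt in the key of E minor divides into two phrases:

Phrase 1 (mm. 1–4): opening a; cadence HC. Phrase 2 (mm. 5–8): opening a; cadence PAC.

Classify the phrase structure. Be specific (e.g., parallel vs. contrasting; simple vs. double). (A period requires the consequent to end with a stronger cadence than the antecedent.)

parallel period

Phrase 1 ends with a half cadence (weaker) and phrase 2 with a perfect authentic cadence (stronger): antecedent + consequent = a period.
The two phrases open with the same material (a / a), so the period is parallel.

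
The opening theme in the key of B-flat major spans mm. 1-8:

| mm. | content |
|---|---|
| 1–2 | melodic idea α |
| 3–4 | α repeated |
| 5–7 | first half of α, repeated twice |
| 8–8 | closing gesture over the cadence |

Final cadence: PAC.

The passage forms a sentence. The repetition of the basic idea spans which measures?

measures 3–4

The presentation of a sentence is the basic idea (measures 1–2) plus its repetition (mm. 3–4); the repetition of the basic idea is therefore mm. 3–4.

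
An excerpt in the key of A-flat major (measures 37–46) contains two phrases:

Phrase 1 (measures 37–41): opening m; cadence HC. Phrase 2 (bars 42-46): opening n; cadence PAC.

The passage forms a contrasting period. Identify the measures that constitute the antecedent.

The antecedent is the phrase ending with the weaker cadence (half cadence, phrase 1) and the consequent the one ending more conclusively (perfect authentic cadence, phrase 2); the antecedent is mm. 37-41.

measures 37–41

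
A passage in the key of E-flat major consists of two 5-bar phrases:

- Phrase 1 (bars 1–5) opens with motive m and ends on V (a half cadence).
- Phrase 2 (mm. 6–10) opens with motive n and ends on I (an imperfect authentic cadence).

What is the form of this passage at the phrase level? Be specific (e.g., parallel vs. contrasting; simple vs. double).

contrasting period

Phrase 1 ends with a half cadence (weaker) and phrase 2 with an imperfect authentic cadence (stronger): antecedent + consequent = a period.
The two phrases open with different material (m / n), so the period is contrasting.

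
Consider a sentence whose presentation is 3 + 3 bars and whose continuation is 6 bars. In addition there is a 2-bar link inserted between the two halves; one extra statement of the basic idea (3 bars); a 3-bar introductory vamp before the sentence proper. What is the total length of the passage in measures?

20 measures

Basic sentence: 3 + 3 + 6 = 12 bars.
12 (basic form) + 2 (link) + 3 (extra statement) + 3 (introduction) = 20.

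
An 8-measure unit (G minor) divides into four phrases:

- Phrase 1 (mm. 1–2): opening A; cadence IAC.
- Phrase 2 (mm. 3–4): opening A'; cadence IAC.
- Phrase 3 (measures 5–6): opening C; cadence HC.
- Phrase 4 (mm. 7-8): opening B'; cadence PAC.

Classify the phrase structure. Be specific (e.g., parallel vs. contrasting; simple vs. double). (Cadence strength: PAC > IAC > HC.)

contrasting double period

Four phrases in two halves: the first half (measures 1-4) ends with an imperfect authentic cadence, the second (mm. 5–8) with a perfect authentic cadence — a large antecedent–consequent pair, i.e. a double period.
Phrase 3 begins with different material from phrase 1, making it contrasting.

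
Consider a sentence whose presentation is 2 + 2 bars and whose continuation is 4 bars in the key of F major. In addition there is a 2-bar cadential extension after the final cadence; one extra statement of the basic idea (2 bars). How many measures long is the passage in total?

12 measures

Basic sentence: 2 + 2 + 4 = 8 bars.
8 (basic form) + 2 (cadential extension) + 2 (extra statement) = 12.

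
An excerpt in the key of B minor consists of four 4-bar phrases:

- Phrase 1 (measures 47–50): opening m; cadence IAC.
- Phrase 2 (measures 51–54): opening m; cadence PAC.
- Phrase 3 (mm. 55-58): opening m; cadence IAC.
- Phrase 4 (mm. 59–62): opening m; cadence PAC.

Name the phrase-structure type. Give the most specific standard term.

repeated period

The cadence pattern IAC–PAC–IAC–PAC is weak–strong twice, and phrases 3–4 restate phrases 1–2: a period heard twice, not a double period (which would end weakly at phrase 2).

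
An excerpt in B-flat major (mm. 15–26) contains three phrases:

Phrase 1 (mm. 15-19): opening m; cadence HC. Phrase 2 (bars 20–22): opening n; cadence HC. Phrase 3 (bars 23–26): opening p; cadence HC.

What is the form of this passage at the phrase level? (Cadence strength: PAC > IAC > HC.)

phrase group

The final phrase closes with a half cadence, which is not stronger than the preceding half cadence; the 3 phrases lack an overall antecedent–consequent design and so form a phrase group.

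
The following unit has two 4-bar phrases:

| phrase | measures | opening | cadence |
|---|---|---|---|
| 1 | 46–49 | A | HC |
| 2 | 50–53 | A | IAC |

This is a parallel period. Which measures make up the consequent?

measures 50–53

The phrase ending with the weaker cadence (half cadence) is the antecedent; the one ending more conclusively (imperfect authentic cadence) is the consequent. The consequent is measures 50–53.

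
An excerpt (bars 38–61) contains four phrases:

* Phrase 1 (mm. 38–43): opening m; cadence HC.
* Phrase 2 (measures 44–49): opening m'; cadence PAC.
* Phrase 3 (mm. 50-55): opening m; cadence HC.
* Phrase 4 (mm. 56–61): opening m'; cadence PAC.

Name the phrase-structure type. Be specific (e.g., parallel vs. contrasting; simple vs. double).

repeated period

The cadence pattern HC–PAC–HC–PAC is weak–strong twice, and phrases 3–4 restate phrases 1–2: a period heard twice, not a double period (which would end weakly at phrase 2).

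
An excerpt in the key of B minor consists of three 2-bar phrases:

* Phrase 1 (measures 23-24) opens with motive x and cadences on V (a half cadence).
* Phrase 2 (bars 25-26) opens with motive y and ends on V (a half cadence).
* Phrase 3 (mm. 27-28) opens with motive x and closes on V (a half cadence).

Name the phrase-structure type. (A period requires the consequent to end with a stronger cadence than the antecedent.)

The final phrase closes with a half cadence, which is not stronger than the preceding half cadence; the 3 phrases lack an overall antecedent–consequent design and so form a phrase group.

phrase group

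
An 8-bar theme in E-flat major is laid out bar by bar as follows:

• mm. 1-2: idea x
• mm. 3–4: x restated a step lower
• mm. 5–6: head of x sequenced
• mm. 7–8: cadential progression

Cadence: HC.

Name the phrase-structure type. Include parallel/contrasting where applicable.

sentence

Basic idea (mm. 1-2) + its repetition (mm. 3–4) form the presentation; fragmentation and cadence (bars 5–8) form the continuation — the 8-bar whole is a sentence.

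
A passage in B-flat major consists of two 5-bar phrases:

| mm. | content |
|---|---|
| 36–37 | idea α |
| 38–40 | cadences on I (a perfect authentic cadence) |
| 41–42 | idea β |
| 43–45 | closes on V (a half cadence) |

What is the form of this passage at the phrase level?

phrase group

The second phrase closes with a half cadence, which is not stronger than the first phrase's perfect authentic cadence; without a weak→strong cadential pair there is no antecedent–consequent relationship, so this is a phrase group rather than a period.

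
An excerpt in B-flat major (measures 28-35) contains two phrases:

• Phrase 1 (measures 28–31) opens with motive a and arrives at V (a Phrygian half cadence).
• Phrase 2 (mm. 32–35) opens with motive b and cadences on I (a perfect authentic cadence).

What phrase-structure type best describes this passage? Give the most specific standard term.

contrasting period

Phrase 1 ends with a Phrygian half cadence (weaker) and phrase 2 with a perfect authentic cadence (stronger): antecedent + consequent = a period.
The two phrases open with different material (a / b), so the period is contrasting.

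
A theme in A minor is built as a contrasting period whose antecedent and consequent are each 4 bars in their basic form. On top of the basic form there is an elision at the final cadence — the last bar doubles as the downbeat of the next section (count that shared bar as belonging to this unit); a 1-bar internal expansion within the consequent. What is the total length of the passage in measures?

9 measures

Basic contrasting period: 4 + 4 = 8 bars.
8 (basic form) + 1 (internal expansion) = 9.
The elision shares a bar with the next section but does not change this unit's count.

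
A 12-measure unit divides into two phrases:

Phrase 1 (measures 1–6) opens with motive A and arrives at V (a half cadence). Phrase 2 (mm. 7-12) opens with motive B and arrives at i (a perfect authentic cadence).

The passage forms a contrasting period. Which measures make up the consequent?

measures 7–12

The antecedent is the phrase ending with the weaker cadence (half cadence, phrase 1) and the consequent the one ending more conclusively (perfect authentic cadence, phrase 2); the consequent is mm. 7–12.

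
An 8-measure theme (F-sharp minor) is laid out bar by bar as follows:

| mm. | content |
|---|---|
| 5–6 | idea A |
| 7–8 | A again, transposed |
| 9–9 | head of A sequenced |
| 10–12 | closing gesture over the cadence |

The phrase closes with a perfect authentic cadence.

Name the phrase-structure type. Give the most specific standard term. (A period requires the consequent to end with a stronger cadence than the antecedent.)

Basic idea (mm. 5–6) + its repetition (mm. 7–8) form the presentation; fragmentation and cadence (mm. 9-12) form the continuation — the 8-bar whole is a sentence.

sentence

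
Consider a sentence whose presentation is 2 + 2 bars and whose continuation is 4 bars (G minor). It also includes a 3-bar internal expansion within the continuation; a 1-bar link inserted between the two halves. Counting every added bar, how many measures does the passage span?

12 measures

Basic sentence: 2 + 2 + 4 = 8 bars.
8 (basic form) + 3 (internal expansion) + 1 (link) = 12.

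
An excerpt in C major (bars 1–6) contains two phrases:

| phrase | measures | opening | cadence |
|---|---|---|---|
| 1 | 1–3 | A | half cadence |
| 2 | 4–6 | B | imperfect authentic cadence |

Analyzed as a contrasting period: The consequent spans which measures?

measures 4–6

The antecedent is the phrase ending with the weaker cadence (half cadence, phrase 1) and the consequent the one ending more conclusively (imperfect authentic cadence, phrase 2); the consequent is mm. 4–6.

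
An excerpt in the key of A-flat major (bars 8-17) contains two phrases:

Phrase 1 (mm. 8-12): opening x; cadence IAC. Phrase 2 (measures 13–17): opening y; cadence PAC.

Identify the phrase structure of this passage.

Phrase 1 ends with an imperfect authentic cadence (weaker) and phrase 2 with a perfect authentic cadence (stronger): antecedent + consequent = a period.
The two phrases open with different material (x / y), so the period is contrasting.

contrasting period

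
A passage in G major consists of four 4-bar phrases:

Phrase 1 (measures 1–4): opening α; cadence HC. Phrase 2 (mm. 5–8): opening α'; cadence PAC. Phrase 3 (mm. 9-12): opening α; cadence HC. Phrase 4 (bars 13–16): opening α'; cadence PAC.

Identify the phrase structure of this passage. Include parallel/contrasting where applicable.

The cadence pattern HC–PAC–HC–PAC is weak–strong twice, and phrases 3–4 restate phrases 1–2: a period heard twice, not a double period (which would end weakly at phrase 2).

repeated period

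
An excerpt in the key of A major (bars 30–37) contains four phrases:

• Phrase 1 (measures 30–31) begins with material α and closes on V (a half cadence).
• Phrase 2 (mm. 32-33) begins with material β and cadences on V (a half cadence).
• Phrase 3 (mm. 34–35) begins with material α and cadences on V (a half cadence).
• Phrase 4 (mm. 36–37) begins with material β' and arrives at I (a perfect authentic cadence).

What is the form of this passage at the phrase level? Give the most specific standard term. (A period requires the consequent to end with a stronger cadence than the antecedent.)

parallel double period

Four phrases in two halves: the first half (measures 30-33) ends with a half cadence, the second (mm. 34-37) with a perfect authentic cadence — a large antecedent–consequent pair, i.e. a double period.
Phrase 3 begins with the same material as phrase 1, making it parallel.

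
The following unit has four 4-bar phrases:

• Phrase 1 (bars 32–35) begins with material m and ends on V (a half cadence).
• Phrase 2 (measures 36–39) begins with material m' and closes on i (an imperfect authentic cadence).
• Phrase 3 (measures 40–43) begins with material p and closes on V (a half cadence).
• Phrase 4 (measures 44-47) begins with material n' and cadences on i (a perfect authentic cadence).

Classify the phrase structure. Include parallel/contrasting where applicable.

Four phrases in two halves: the first half (mm. 32–39) ends with an imperfect authentic cadence, the second (bars 40-47) with a perfect authentic cadence — a large antecedent–consequent pair, i.e. a double period.
Phrase 3 begins with different material from phrase 1, making it contrasting.

contrasting double period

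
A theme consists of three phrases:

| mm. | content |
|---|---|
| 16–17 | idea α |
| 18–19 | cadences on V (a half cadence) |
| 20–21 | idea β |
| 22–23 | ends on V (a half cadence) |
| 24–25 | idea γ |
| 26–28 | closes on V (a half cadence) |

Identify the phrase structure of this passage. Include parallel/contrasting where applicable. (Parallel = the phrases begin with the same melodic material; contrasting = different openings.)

phrase group

The final phrase closes with a half cadence, which is not stronger than the preceding half cadence; the 3 phrases lack an overall antecedent–consequent design and so form a phrase group.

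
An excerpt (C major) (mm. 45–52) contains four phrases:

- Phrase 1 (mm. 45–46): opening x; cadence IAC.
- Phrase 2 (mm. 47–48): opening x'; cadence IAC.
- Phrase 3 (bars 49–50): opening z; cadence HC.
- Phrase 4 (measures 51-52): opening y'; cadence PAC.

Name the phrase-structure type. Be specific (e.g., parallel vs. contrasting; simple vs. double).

Four phrases in two halves: the first half (mm. 45-48) ends with an imperfect authentic cadence, the second (mm. 49-52) with a perfect authentic cadence — a large antecedent–consequent pair, i.e. a double period.
Phrase 3 begins with different material from phrase 1, making it contrasting.

contrasting double period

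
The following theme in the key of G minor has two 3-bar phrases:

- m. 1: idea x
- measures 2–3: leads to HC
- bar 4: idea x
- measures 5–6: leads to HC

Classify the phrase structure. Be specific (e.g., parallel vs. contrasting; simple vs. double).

repeated phrase

Both phrases have the same opening (x) and the same cadence (half cadence): the second is a restatement, not a consequent, so this is a repeated phrase rather than a period.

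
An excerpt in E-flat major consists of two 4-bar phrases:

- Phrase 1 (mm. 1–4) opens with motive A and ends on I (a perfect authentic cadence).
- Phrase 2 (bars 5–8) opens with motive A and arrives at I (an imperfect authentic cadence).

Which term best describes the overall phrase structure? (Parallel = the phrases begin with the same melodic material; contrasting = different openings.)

phrase group

The second phrase closes with an imperfect authentic cadence, which is not stronger than the first phrase's perfect authentic cadence; without a weak→strong cadential pair there is no antecedent–consequent relationship, so this is a phrase group rather than a period.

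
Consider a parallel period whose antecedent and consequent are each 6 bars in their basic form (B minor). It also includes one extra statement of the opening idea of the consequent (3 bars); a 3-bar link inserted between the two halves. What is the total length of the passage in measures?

18 measures

Basic parallel period: 6 + 6 = 12 bars.
12 (basic form) + 3 (extra statement) + 3 (link) = 18.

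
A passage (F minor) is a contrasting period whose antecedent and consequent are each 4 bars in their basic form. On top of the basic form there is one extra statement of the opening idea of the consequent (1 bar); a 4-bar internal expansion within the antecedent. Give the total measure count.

Basic contrasting period: 4 + 4 = 8 bars.
8 (basic form) + 1 (extra statement) + 4 (internal expansion) = 13.

13 measures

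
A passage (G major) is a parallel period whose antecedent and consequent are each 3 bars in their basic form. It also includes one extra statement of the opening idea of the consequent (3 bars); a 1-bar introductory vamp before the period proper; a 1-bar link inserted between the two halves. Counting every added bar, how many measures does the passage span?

Basic parallel period: 3 + 3 = 6 bars.
6 (basic form) + 3 (extra statement) + 1 (introduction) + 1 (link) = 11.

11 measures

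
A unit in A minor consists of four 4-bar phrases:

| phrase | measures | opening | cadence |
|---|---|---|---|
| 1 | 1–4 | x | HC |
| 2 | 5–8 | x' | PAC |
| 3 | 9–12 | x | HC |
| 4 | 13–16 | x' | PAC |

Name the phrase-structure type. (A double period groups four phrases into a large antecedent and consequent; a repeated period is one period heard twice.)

repeated period

The cadence pattern HC–PAC–HC–PAC is weak–strong twice, and phrases 3–4 restate phrases 1–2: a period heard twice, not a double period (which would end weakly at phrase 2).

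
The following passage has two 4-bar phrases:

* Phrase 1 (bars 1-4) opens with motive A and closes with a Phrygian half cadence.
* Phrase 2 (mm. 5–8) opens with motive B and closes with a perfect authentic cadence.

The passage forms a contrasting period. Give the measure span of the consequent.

The phrase ending with the weaker cadence (Phrygian half cadence) is the antecedent; the one ending more conclusively (perfect authentic cadence) is the consequent. The consequent is measures 5–8.

measures 5–8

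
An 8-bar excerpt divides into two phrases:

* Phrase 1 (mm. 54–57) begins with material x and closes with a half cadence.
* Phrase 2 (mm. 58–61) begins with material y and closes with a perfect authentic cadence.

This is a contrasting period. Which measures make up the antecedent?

The phrase ending with the weaker cadence (half cadence) is the antecedent; the one ending more conclusively (perfect authentic cadence) is the consequent. The antecedent is measures 54–57.

measures 54–57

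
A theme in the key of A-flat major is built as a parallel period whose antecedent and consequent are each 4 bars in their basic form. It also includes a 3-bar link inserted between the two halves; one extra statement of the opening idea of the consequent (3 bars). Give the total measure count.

14 measures

Basic parallel period: 4 + 4 = 8 bars.
8 (basic form) + 3 (link) + 3 (extra statement) = 14.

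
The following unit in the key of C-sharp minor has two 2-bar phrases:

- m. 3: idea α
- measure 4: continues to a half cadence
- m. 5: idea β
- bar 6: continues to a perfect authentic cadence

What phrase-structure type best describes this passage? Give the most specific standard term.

Phrase 1 ends with a half cadence (weaker) and phrase 2 with a perfect authentic cadence (stronger): antecedent + consequent = a period.
The two phrases open with different material (α / β), so the period is contrasting.

contrasting period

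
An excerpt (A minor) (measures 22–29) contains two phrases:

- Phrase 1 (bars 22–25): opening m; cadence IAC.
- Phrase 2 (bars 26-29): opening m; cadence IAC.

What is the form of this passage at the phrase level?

Both phrases have the same opening (m) and the same cadence (imperfect authentic cadence): the second is a restatement, not a consequent, so this is a repeated phrase rather than a period.

repeated phrase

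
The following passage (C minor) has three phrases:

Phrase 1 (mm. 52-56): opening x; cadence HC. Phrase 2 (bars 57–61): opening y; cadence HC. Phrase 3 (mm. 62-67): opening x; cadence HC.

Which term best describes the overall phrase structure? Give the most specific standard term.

phrase group

The final phrase closes with a half cadence, which is not stronger than the preceding half cadence; the 3 phrases lack an overall antecedent–consequent design and so form a phrase group.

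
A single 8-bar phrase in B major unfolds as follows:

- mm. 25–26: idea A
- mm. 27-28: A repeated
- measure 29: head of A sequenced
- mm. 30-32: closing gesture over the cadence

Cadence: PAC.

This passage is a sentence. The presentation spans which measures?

The presentation of a sentence is the basic idea (mm. 25–26) plus its repetition (mm. 27–28); the presentation is therefore measures 25–28.

measures 25–28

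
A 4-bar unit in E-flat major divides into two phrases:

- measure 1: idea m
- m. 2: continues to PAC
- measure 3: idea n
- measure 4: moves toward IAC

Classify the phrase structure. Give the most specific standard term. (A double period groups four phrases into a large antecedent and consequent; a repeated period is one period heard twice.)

The second phrase closes with an imperfect authentic cadence, which is not stronger than the first phrase's perfect authentic cadence; without a weak→strong cadential pair there is no antecedent–consequent relationship, so this is a phrase group rather than a period.

phrase group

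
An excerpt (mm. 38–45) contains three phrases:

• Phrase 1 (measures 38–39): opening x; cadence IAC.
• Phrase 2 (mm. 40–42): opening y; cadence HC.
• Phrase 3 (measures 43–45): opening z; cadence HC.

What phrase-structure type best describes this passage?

The final phrase closes with a half cadence, which is not stronger than the preceding half cadence; the 3 phrases lack an overall antecedent–consequent design and so form a phrase group.

phrase group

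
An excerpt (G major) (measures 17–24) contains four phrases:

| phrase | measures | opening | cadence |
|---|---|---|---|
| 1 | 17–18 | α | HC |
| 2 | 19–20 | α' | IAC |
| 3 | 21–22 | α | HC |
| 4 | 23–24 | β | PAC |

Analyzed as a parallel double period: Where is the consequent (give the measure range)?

measures 21–24

In a double period the four phrases pair into a large antecedent (phrases 1–2, ending imperfect authentic cadence) and a large consequent (phrases 3–4, ending perfect authentic cadence). The consequent spans measures 21–24.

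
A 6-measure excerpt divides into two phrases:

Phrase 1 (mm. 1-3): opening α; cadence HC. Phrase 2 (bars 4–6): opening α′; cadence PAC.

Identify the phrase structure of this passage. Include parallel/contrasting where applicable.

Phrase 1 ends with a half cadence (weaker) and phrase 2 with a perfect authentic cadence (stronger): antecedent + consequent = a period.
The two phrases open with the same material (α / α′), so the period is parallel.

parallel period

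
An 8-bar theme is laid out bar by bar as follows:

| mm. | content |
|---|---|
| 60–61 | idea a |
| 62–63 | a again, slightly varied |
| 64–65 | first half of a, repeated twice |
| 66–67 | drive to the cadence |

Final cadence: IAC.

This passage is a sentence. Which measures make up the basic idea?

measures 60–61

The presentation of a sentence is the basic idea (mm. 60–61) plus its repetition (mm. 62–63); the basic idea is therefore mm. 60-61.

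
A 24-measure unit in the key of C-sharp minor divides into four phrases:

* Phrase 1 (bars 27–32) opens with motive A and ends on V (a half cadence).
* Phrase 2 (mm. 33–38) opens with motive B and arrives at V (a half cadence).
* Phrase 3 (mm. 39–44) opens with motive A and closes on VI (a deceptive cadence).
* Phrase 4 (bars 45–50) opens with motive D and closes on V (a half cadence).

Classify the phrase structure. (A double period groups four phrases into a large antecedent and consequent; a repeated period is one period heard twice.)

phrase group

Phrase 4 ends with a half cadence, no stronger than phrase 2's half cadence, so the four phrases do not form a double period; nor do phrases 3–4 duplicate 1–2, so it is not a repeated period. With no phrase reaching a conclusive cadence, the passage is a phrase group.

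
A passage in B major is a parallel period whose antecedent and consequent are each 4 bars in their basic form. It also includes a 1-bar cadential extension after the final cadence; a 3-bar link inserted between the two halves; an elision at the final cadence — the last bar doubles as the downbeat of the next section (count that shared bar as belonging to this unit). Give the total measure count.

Basic parallel period: 4 + 4 = 8 bars.
8 (basic form) + 1 (cadential extension) + 3 (link) = 12.
The elision shares a bar with the next section but does not change this unit's count.

12 measures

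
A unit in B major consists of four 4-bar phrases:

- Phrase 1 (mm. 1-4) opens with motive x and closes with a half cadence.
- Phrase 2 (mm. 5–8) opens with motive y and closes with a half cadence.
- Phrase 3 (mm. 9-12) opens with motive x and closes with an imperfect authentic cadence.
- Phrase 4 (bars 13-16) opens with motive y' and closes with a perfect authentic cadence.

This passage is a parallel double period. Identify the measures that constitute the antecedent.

measures 1–8

In a double period the four phrases pair into a large antecedent (phrases 1–2, ending half cadence) and a large consequent (phrases 3–4, ending perfect authentic cadence). The antecedent spans mm. 1-8.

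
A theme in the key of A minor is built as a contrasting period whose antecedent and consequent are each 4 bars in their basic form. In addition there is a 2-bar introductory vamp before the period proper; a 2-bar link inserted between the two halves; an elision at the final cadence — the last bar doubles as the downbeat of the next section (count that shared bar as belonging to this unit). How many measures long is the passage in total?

12 measures

Basic contrasting period: 4 + 4 = 8 bars.
8 (basic form) + 2 (introduction) + 2 (link) = 12.
The elision shares a bar with the next section but does not change this unit's count.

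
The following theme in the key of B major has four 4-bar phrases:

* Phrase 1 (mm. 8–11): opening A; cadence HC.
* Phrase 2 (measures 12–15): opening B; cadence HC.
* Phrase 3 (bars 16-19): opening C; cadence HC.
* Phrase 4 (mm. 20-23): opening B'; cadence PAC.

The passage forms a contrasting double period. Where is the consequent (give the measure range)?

In a double period the four phrases pair into a large antecedent (phrases 1–2, ending half cadence) and a large consequent (phrases 3–4, ending perfect authentic cadence). The consequent spans mm. 16–23.

measures 16–23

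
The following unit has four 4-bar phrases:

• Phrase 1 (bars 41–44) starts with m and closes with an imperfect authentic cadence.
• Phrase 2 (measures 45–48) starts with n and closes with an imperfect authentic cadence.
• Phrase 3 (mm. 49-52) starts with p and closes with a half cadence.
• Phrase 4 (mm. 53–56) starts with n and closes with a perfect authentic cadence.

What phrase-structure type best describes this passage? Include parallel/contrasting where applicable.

Four phrases in two halves: the first half (mm. 41–48) ends with an imperfect authentic cadence, the second (measures 49–56) with a perfect authentic cadence — a large antecedent–consequent pair, i.e. a double period.
Phrase 3 begins with different material from phrase 1, making it contrasting.

contrasting double period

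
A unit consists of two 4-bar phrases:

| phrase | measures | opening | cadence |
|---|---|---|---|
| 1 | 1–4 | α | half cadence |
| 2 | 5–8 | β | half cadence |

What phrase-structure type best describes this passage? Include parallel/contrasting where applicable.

phrase group

The second phrase closes with a half cadence, which is not stronger than the first phrase's half cadence; without a weak→strong cadential pair there is no antecedent–consequent relationship, so this is a phrase group rather than a period.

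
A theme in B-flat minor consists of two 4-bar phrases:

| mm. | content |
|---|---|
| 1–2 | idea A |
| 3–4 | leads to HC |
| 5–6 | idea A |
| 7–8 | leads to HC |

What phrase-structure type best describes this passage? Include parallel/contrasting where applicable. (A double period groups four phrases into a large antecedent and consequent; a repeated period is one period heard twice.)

Both phrases have the same opening (A) and the same cadence (half cadence): the second is a restatement, not a consequent, so this is a repeated phrase rather than a period.

repeated phrase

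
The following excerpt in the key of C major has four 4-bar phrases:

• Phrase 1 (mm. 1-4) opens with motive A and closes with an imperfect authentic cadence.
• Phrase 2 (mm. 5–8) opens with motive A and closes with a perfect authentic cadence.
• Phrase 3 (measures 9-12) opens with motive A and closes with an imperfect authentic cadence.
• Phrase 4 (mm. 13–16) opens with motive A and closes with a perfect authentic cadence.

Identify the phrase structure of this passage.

repeated period

The cadence pattern IAC–PAC–IAC–PAC is weak–strong twice, and phrases 3–4 restate phrases 1–2: a period heard twice, not a double period (which would end weakly at phrase 2).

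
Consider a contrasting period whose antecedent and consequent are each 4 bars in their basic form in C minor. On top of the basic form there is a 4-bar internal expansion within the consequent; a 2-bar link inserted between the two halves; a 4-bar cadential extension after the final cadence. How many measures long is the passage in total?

Basic contrasting period: 4 + 4 = 8 bars.
8 (basic form) + 4 (internal expansion) + 2 (link) + 4 (cadential extension) = 18.

18 measures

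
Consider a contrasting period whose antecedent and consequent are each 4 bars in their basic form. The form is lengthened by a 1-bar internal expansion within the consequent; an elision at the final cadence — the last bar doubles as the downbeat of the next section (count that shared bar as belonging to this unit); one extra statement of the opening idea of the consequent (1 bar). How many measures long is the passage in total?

10 measures

Basic contrasting period: 4 + 4 = 8 bars.
8 (basic form) + 1 (internal expansion) + 1 (extra statement) = 10.
The elision shares a bar with the next section but does not change this unit's count.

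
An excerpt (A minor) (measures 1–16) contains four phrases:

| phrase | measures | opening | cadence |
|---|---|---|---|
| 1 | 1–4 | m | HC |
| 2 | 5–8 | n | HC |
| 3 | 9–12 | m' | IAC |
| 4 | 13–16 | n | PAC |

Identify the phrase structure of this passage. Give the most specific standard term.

parallel double period

Four phrases in two halves: the first half (measures 1–8) ends with a half cadence, the second (measures 9–16) with a perfect authentic cadence — a large antecedent–consequent pair, i.e. a double period.
Phrase 3 begins with the same material as phrase 1, making it parallel.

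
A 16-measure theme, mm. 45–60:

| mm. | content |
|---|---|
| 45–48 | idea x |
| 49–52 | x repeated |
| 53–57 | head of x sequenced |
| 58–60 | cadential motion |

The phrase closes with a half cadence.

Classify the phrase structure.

sentence

Basic idea (mm. 45–48) + its repetition (mm. 49–52) form the presentation; fragmentation and cadence (mm. 53-60) form the continuation — the 16-bar whole is a sentence.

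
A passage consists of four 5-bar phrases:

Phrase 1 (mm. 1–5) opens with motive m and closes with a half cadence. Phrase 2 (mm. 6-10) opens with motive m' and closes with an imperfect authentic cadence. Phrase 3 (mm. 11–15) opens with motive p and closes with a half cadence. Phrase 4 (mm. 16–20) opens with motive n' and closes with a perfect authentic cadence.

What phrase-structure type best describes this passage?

contrasting double period

Four phrases in two halves: the first half (bars 1–10) ends with an imperfect authentic cadence, the second (measures 11–20) with a perfect authentic cadence — a large antecedent–consequent pair, i.e. a double period.
Phrase 3 begins with different material from phrase 1, making it contrasting.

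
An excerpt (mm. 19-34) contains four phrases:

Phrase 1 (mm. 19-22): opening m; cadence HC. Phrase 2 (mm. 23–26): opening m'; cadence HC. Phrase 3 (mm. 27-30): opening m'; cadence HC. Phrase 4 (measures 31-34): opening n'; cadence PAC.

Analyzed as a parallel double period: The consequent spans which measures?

In a double period the four phrases pair into a large antecedent (phrases 1–2, ending half cadence) and a large consequent (phrases 3–4, ending perfect authentic cadence). The consequent spans mm. 27–34.

measures 27–34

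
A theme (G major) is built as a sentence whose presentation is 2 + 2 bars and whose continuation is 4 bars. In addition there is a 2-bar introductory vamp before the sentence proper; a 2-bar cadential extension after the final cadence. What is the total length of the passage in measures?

12 measures

Basic sentence: 2 + 2 + 4 = 8 bars.
8 (basic form) + 2 (introduction) + 2 (cadential extension) = 12.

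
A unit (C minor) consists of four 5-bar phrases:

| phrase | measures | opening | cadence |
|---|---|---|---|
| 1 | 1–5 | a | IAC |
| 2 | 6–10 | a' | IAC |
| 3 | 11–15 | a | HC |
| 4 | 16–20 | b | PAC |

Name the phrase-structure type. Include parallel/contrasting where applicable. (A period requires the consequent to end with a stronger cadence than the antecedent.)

Four phrases in two halves: the first half (mm. 1–10) ends with an imperfect authentic cadence, the second (mm. 11–20) with a perfect authentic cadence — a large antecedent–consequent pair, i.e. a double period.
Phrase 3 begins with the same material as phrase 1, making it parallel.

parallel double period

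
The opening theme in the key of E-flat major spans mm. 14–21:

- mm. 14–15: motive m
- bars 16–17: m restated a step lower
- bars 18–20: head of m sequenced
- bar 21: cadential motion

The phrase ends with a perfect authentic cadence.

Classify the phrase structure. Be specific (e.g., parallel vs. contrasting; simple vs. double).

Basic idea (mm. 14–15) + its repetition (bars 16-17) form the presentation; fragmentation and cadence (bars 18-21) form the continuation — the 8-bar whole is a sentence.

sentence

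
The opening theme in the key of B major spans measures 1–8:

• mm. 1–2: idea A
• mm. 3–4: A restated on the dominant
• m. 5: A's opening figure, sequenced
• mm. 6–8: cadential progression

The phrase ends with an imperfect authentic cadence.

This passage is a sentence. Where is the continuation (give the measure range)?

After the presentation (mm. 1-4), the continuation covers the fragmentation through the cadence: mm. 5–8.

measures 5–8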